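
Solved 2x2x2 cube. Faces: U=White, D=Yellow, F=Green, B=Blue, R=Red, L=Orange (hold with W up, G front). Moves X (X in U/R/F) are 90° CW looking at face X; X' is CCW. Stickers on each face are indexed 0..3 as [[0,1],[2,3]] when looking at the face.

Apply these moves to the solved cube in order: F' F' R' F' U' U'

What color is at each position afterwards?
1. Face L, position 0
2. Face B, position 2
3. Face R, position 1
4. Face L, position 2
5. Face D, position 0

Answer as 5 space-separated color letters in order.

Answer: G W B O R

Derivation:
After move 1 (F'): F=GGGG U=WWRR R=YRYR D=OOYY L=OWOW
After move 2 (F'): F=GGGG U=WWYY R=OROR D=WWYY L=OROR
After move 3 (R'): R=RROO U=WBYB F=GWGY D=WGYG B=YBWB
After move 4 (F'): F=WYGG U=WBRO R=GRWO D=RRYG L=OBOY
After move 5 (U'): U=BOWR F=OBGG R=WYWO B=GRWB L=YBOY
After move 6 (U'): U=ORBW F=YBGG R=OBWO B=WYWB L=GROY
Query 1: L[0] = G
Query 2: B[2] = W
Query 3: R[1] = B
Query 4: L[2] = O
Query 5: D[0] = R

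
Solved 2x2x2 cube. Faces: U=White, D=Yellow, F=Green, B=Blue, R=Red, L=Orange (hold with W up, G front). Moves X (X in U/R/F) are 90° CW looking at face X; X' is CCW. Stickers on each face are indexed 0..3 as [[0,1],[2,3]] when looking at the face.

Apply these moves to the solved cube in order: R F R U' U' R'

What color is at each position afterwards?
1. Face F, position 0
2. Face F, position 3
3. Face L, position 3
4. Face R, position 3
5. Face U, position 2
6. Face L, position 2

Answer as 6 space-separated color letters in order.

Answer: O W B R G O

Derivation:
After move 1 (R): R=RRRR U=WGWG F=GYGY D=YBYB B=WBWB
After move 2 (F): F=GGYY U=WGOO R=WRGR D=RRYB L=OYOB
After move 3 (R): R=GWRR U=WGOY F=GRYB D=RWYW B=OBGB
After move 4 (U'): U=GYWO F=OYYB R=GRRR B=GWGB L=OBOB
After move 5 (U'): U=YOGW F=OBYB R=OYRR B=GRGB L=GWOB
After move 6 (R'): R=YROR U=YGGG F=OOYW D=RBYB B=WRWB
Query 1: F[0] = O
Query 2: F[3] = W
Query 3: L[3] = B
Query 4: R[3] = R
Query 5: U[2] = G
Query 6: L[2] = O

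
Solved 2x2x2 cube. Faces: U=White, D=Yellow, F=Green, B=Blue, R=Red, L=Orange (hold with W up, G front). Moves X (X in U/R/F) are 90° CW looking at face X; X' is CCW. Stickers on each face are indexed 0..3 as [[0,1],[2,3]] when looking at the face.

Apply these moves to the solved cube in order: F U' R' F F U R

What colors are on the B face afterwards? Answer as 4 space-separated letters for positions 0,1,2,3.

Answer: B G W B

Derivation:
After move 1 (F): F=GGGG U=WWOO R=WRWR D=RRYY L=OYOY
After move 2 (U'): U=WOWO F=OYGG R=GGWR B=WRBB L=BBOY
After move 3 (R'): R=GRGW U=WBWW F=OOGO D=RYYG B=YRRB
After move 4 (F): F=GOOO U=WBYB R=WRWW D=GGYG L=BROY
After move 5 (F): F=OGOO U=WBYR R=YRBW D=WWYG L=BGOG
After move 6 (U): U=YWRB F=YROO R=YRBW B=BGRB L=OGOG
After move 7 (R): R=BYWR U=YRRO F=YWOG D=WRYB B=BGWB
Query: B face = BGWB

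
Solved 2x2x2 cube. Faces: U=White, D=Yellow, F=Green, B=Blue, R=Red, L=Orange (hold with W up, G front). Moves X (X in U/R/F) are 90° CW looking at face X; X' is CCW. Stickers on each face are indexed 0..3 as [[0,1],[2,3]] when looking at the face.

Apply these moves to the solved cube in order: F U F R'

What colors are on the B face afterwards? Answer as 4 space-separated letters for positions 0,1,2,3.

Answer: Y Y B B

Derivation:
After move 1 (F): F=GGGG U=WWOO R=WRWR D=RRYY L=OYOY
After move 2 (U): U=OWOW F=WRGG R=BBWR B=OYBB L=GGOY
After move 3 (F): F=GWGR U=OWYG R=OBWR D=WBYY L=GROR
After move 4 (R'): R=BROW U=OBYO F=GWGG D=WWYR B=YYBB
Query: B face = YYBB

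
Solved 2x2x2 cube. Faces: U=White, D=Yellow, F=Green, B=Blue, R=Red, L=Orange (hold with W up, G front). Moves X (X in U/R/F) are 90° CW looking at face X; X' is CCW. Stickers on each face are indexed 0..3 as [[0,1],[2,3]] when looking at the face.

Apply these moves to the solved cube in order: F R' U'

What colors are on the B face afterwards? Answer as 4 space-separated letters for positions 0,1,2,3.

After move 1 (F): F=GGGG U=WWOO R=WRWR D=RRYY L=OYOY
After move 2 (R'): R=RRWW U=WBOB F=GWGO D=RGYG B=YBRB
After move 3 (U'): U=BBWO F=OYGO R=GWWW B=RRRB L=YBOY
Query: B face = RRRB

Answer: R R R B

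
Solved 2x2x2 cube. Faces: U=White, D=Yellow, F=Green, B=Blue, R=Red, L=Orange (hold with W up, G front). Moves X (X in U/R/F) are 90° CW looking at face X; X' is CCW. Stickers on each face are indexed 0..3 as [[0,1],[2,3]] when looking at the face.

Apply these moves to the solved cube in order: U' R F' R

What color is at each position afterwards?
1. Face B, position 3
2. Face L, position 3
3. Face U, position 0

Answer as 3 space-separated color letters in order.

After move 1 (U'): U=WWWW F=OOGG R=GGRR B=RRBB L=BBOO
After move 2 (R): R=RGRG U=WOWG F=OYGY D=YBYR B=WRWB
After move 3 (F'): F=YYOG U=WORR R=BGYG D=BOYR L=BGOW
After move 4 (R): R=YBGG U=WYRG F=YOOR D=BWYW B=RROB
Query 1: B[3] = B
Query 2: L[3] = W
Query 3: U[0] = W

Answer: B W W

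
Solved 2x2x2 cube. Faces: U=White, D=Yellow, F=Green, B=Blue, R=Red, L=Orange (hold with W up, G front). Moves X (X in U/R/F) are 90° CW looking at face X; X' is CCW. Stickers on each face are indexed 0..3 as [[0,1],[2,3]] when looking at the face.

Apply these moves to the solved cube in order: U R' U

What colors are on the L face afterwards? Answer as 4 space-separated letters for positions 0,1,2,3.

After move 1 (U): U=WWWW F=RRGG R=BBRR B=OOBB L=GGOO
After move 2 (R'): R=BRBR U=WBWO F=RWGW D=YRYG B=YOYB
After move 3 (U): U=WWOB F=BRGW R=YOBR B=GGYB L=RWOO
Query: L face = RWOO

Answer: R W O O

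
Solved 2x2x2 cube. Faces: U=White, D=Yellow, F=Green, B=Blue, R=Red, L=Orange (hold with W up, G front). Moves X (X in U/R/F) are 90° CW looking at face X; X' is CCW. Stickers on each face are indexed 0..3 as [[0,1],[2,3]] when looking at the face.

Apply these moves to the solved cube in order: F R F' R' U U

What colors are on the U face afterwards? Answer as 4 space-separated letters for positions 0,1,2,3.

After move 1 (F): F=GGGG U=WWOO R=WRWR D=RRYY L=OYOY
After move 2 (R): R=WWRR U=WGOG F=GRGY D=RBYB B=OBWB
After move 3 (F'): F=RYGG U=WGWR R=BWRR D=YYYB L=OGOO
After move 4 (R'): R=WRBR U=WWWO F=RGGR D=YYYG B=BBYB
After move 5 (U): U=WWOW F=WRGR R=BBBR B=OGYB L=RGOO
After move 6 (U): U=OWWW F=BBGR R=OGBR B=RGYB L=WROO
Query: U face = OWWW

Answer: O W W W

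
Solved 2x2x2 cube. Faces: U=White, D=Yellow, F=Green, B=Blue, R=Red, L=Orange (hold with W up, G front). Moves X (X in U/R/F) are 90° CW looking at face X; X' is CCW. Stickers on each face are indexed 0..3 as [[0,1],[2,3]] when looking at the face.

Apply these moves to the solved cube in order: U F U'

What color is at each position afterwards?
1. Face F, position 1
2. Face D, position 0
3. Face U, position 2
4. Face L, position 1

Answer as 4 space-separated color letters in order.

After move 1 (U): U=WWWW F=RRGG R=BBRR B=OOBB L=GGOO
After move 2 (F): F=GRGR U=WWOG R=WBWR D=RBYY L=GYOY
After move 3 (U'): U=WGWO F=GYGR R=GRWR B=WBBB L=OOOY
Query 1: F[1] = Y
Query 2: D[0] = R
Query 3: U[2] = W
Query 4: L[1] = O

Answer: Y R W O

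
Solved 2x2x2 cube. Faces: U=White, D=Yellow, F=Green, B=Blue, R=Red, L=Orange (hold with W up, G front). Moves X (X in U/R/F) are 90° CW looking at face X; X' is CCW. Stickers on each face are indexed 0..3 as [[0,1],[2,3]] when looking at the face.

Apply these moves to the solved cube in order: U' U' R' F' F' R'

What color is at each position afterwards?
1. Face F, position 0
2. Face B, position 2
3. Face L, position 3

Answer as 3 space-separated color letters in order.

After move 1 (U'): U=WWWW F=OOGG R=GGRR B=RRBB L=BBOO
After move 2 (U'): U=WWWW F=BBGG R=OORR B=GGBB L=RROO
After move 3 (R'): R=OROR U=WBWG F=BWGW D=YBYG B=YGYB
After move 4 (F'): F=WWBG U=WBOO R=BRYR D=ROYG L=RGOW
After move 5 (F'): F=WGWB U=WBBY R=ORRR D=GWYG L=ROOO
After move 6 (R'): R=RROR U=WYBY F=WBWY D=GGYB B=GGWB
Query 1: F[0] = W
Query 2: B[2] = W
Query 3: L[3] = O

Answer: W W O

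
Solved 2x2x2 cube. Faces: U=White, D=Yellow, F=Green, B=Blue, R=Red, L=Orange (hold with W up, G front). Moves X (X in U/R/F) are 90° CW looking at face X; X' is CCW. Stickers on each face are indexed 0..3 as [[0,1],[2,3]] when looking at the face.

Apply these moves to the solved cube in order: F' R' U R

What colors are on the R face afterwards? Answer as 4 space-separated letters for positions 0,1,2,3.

After move 1 (F'): F=GGGG U=WWRR R=YRYR D=OOYY L=OWOW
After move 2 (R'): R=RRYY U=WBRB F=GWGR D=OGYG B=YBOB
After move 3 (U): U=RWBB F=RRGR R=YBYY B=OWOB L=GWOW
After move 4 (R): R=YYYB U=RRBR F=RGGG D=OOYO B=BWWB
Query: R face = YYYB

Answer: Y Y Y B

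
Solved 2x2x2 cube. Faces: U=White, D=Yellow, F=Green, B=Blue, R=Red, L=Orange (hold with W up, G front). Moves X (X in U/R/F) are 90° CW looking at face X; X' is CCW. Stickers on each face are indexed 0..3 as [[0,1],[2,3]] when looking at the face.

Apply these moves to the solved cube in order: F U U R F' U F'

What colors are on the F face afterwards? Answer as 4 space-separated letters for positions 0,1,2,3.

After move 1 (F): F=GGGG U=WWOO R=WRWR D=RRYY L=OYOY
After move 2 (U): U=OWOW F=WRGG R=BBWR B=OYBB L=GGOY
After move 3 (U): U=OOWW F=BBGG R=OYWR B=GGBB L=WROY
After move 4 (R): R=WORY U=OBWG F=BRGY D=RBYG B=WGOB
After move 5 (F'): F=RYBG U=OBWR R=BORY D=RYYG L=WGOW
After move 6 (U): U=WORB F=BOBG R=WGRY B=WGOB L=RYOW
After move 7 (F'): F=OGBB U=WOWR R=YGRY D=YWYG L=RBOR
Query: F face = OGBB

Answer: O G B B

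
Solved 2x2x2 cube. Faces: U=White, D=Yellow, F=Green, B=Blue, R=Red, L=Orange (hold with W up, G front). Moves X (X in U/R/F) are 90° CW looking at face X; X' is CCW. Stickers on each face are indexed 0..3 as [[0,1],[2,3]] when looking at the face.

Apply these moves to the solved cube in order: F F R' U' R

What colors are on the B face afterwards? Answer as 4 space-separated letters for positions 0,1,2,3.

After move 1 (F): F=GGGG U=WWOO R=WRWR D=RRYY L=OYOY
After move 2 (F): F=GGGG U=WWYY R=OROR D=WWYY L=OROR
After move 3 (R'): R=RROO U=WBYB F=GWGY D=WGYG B=YBWB
After move 4 (U'): U=BBWY F=ORGY R=GWOO B=RRWB L=YBOR
After move 5 (R): R=OGOW U=BRWY F=OGGG D=WWYR B=YRBB
Query: B face = YRBB

Answer: Y R B B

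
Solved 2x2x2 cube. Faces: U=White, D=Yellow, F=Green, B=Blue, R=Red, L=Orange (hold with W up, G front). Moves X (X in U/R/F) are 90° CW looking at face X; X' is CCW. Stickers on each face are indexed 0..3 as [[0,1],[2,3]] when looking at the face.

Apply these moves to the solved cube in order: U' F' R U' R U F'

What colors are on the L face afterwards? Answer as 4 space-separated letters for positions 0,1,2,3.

After move 1 (U'): U=WWWW F=OOGG R=GGRR B=RRBB L=BBOO
After move 2 (F'): F=OGOG U=WWGR R=YGYR D=BOYY L=BWOW
After move 3 (R): R=YYRG U=WGGG F=OOOY D=BBYR B=RRWB
After move 4 (U'): U=GGWG F=BWOY R=OORG B=YYWB L=RROW
After move 5 (R): R=ROGO U=GWWY F=BBOR D=BWYY B=GYGB
After move 6 (U): U=WGYW F=ROOR R=GYGO B=RRGB L=BBOW
After move 7 (F'): F=ORRO U=WGGG R=WYBO D=BWYY L=BWOY
Query: L face = BWOY

Answer: B W O Y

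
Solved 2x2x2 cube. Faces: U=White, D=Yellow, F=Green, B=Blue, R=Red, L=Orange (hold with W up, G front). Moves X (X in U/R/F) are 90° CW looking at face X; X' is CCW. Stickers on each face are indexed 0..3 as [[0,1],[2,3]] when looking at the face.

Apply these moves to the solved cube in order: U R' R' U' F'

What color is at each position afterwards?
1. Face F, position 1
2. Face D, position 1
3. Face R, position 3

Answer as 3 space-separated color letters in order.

Answer: O O B

Derivation:
After move 1 (U): U=WWWW F=RRGG R=BBRR B=OOBB L=GGOO
After move 2 (R'): R=BRBR U=WBWO F=RWGW D=YRYG B=YOYB
After move 3 (R'): R=RRBB U=WYWY F=RBGO D=YWYW B=GORB
After move 4 (U'): U=YYWW F=GGGO R=RBBB B=RRRB L=GOOO
After move 5 (F'): F=GOGG U=YYRB R=WBYB D=OOYW L=GWOW
Query 1: F[1] = O
Query 2: D[1] = O
Query 3: R[3] = B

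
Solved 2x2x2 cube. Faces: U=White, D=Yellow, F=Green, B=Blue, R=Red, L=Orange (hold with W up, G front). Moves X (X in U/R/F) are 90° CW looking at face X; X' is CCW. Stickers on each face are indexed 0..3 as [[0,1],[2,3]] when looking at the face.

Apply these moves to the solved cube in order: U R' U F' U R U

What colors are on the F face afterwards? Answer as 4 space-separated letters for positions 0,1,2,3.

After move 1 (U): U=WWWW F=RRGG R=BBRR B=OOBB L=GGOO
After move 2 (R'): R=BRBR U=WBWO F=RWGW D=YRYG B=YOYB
After move 3 (U): U=WWOB F=BRGW R=YOBR B=GGYB L=RWOO
After move 4 (F'): F=RWBG U=WWYB R=ROYR D=WOYG L=RBOO
After move 5 (U): U=YWBW F=ROBG R=GGYR B=RBYB L=RWOO
After move 6 (R): R=YGRG U=YOBG F=ROBG D=WYYR B=WBWB
After move 7 (U): U=BYGO F=YGBG R=WBRG B=RWWB L=ROOO
Query: F face = YGBG

Answer: Y G B G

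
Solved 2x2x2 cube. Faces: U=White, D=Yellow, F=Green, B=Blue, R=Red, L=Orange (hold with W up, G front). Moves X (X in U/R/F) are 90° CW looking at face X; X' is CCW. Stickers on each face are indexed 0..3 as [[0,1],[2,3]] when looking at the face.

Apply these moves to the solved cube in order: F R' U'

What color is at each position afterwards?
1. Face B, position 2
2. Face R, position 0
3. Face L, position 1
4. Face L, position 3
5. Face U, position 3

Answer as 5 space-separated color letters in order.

Answer: R G B Y O

Derivation:
After move 1 (F): F=GGGG U=WWOO R=WRWR D=RRYY L=OYOY
After move 2 (R'): R=RRWW U=WBOB F=GWGO D=RGYG B=YBRB
After move 3 (U'): U=BBWO F=OYGO R=GWWW B=RRRB L=YBOY
Query 1: B[2] = R
Query 2: R[0] = G
Query 3: L[1] = B
Query 4: L[3] = Y
Query 5: U[3] = O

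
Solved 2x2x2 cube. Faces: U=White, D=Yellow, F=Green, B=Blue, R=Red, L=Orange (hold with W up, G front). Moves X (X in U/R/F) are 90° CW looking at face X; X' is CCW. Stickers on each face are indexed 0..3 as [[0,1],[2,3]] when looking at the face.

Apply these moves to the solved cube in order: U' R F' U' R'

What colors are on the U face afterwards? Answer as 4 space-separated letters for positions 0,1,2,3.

Answer: O W W B

Derivation:
After move 1 (U'): U=WWWW F=OOGG R=GGRR B=RRBB L=BBOO
After move 2 (R): R=RGRG U=WOWG F=OYGY D=YBYR B=WRWB
After move 3 (F'): F=YYOG U=WORR R=BGYG D=BOYR L=BGOW
After move 4 (U'): U=ORWR F=BGOG R=YYYG B=BGWB L=WROW
After move 5 (R'): R=YGYY U=OWWB F=BROR D=BGYG B=RGOB
Query: U face = OWWB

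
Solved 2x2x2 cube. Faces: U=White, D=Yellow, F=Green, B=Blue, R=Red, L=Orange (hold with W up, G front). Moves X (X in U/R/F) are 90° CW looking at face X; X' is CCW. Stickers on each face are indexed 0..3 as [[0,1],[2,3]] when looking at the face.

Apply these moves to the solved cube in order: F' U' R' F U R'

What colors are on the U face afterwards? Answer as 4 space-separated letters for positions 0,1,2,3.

Answer: W O B B

Derivation:
After move 1 (F'): F=GGGG U=WWRR R=YRYR D=OOYY L=OWOW
After move 2 (U'): U=WRWR F=OWGG R=GGYR B=YRBB L=BBOW
After move 3 (R'): R=GRGY U=WBWY F=ORGR D=OWYG B=YROB
After move 4 (F): F=GORR U=WBWB R=WRYY D=GGYG L=BOOW
After move 5 (U): U=WWBB F=WRRR R=YRYY B=BOOB L=GOOW
After move 6 (R'): R=RYYY U=WOBB F=WWRB D=GRYR B=GOGB
Query: U face = WOBB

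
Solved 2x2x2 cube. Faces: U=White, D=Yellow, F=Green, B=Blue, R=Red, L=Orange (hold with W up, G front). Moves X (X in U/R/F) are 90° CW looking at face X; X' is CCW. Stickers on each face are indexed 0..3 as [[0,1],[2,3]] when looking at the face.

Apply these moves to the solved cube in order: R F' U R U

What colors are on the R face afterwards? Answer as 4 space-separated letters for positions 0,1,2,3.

After move 1 (R): R=RRRR U=WGWG F=GYGY D=YBYB B=WBWB
After move 2 (F'): F=YYGG U=WGRR R=BRYR D=OOYB L=OGOW
After move 3 (U): U=RWRG F=BRGG R=WBYR B=OGWB L=YYOW
After move 4 (R): R=YWRB U=RRRG F=BOGB D=OWYO B=GGWB
After move 5 (U): U=RRGR F=YWGB R=GGRB B=YYWB L=BOOW
Query: R face = GGRB

Answer: G G R B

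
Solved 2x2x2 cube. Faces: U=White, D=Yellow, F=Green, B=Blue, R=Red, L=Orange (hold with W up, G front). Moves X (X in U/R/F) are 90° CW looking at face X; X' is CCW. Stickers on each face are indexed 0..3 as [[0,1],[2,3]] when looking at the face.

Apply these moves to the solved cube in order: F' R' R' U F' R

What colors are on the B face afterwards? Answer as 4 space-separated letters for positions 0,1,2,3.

After move 1 (F'): F=GGGG U=WWRR R=YRYR D=OOYY L=OWOW
After move 2 (R'): R=RRYY U=WBRB F=GWGR D=OGYG B=YBOB
After move 3 (R'): R=RYRY U=WORY F=GBGB D=OWYR B=GBGB
After move 4 (U): U=RWYO F=RYGB R=GBRY B=OWGB L=GBOW
After move 5 (F'): F=YBRG U=RWGR R=WBOY D=BWYR L=GOOY
After move 6 (R): R=OWYB U=RBGG F=YWRR D=BGYO B=RWWB
Query: B face = RWWB

Answer: R W W B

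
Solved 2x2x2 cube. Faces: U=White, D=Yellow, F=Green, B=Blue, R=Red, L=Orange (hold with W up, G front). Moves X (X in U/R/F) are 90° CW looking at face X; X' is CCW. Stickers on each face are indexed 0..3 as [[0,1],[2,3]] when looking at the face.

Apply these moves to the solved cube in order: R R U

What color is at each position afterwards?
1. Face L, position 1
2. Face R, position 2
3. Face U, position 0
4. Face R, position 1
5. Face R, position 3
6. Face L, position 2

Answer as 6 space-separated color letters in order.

After move 1 (R): R=RRRR U=WGWG F=GYGY D=YBYB B=WBWB
After move 2 (R): R=RRRR U=WYWY F=GBGB D=YWYW B=GBGB
After move 3 (U): U=WWYY F=RRGB R=GBRR B=OOGB L=GBOO
Query 1: L[1] = B
Query 2: R[2] = R
Query 3: U[0] = W
Query 4: R[1] = B
Query 5: R[3] = R
Query 6: L[2] = O

Answer: B R W B R O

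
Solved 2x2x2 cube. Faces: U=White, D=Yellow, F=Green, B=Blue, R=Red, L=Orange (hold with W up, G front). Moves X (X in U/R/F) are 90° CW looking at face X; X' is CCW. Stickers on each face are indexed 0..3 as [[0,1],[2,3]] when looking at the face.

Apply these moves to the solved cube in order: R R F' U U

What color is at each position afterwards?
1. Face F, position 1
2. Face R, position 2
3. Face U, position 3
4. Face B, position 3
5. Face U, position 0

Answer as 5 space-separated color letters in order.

After move 1 (R): R=RRRR U=WGWG F=GYGY D=YBYB B=WBWB
After move 2 (R): R=RRRR U=WYWY F=GBGB D=YWYW B=GBGB
After move 3 (F'): F=BBGG U=WYRR R=WRYR D=OOYW L=OYOW
After move 4 (U): U=RWRY F=WRGG R=GBYR B=OYGB L=BBOW
After move 5 (U): U=RRYW F=GBGG R=OYYR B=BBGB L=WROW
Query 1: F[1] = B
Query 2: R[2] = Y
Query 3: U[3] = W
Query 4: B[3] = B
Query 5: U[0] = R

Answer: B Y W B R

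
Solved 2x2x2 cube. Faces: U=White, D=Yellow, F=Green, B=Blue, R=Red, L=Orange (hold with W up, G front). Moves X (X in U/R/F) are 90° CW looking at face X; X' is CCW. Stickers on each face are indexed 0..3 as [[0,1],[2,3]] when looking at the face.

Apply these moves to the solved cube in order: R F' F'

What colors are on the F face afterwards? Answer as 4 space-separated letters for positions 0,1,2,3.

Answer: Y G Y G

Derivation:
After move 1 (R): R=RRRR U=WGWG F=GYGY D=YBYB B=WBWB
After move 2 (F'): F=YYGG U=WGRR R=BRYR D=OOYB L=OGOW
After move 3 (F'): F=YGYG U=WGBY R=OROR D=GWYB L=OROR
Query: F face = YGYG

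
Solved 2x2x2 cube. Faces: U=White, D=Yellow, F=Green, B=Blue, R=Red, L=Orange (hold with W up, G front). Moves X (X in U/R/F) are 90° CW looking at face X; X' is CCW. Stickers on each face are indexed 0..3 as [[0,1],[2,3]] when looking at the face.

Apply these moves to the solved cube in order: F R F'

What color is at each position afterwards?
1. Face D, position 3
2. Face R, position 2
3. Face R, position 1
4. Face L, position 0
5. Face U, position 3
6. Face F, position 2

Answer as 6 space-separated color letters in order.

Answer: B R W O R G

Derivation:
After move 1 (F): F=GGGG U=WWOO R=WRWR D=RRYY L=OYOY
After move 2 (R): R=WWRR U=WGOG F=GRGY D=RBYB B=OBWB
After move 3 (F'): F=RYGG U=WGWR R=BWRR D=YYYB L=OGOO
Query 1: D[3] = B
Query 2: R[2] = R
Query 3: R[1] = W
Query 4: L[0] = O
Query 5: U[3] = R
Query 6: F[2] = G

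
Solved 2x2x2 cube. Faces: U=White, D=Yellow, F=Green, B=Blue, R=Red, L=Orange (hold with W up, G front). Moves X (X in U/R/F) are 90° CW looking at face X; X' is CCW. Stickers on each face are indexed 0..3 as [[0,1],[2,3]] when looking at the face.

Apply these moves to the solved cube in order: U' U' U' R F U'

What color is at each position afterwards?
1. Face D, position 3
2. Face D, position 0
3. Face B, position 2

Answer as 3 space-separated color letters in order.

Answer: O R W

Derivation:
After move 1 (U'): U=WWWW F=OOGG R=GGRR B=RRBB L=BBOO
After move 2 (U'): U=WWWW F=BBGG R=OORR B=GGBB L=RROO
After move 3 (U'): U=WWWW F=RRGG R=BBRR B=OOBB L=GGOO
After move 4 (R): R=RBRB U=WRWG F=RYGY D=YBYO B=WOWB
After move 5 (F): F=GRYY U=WROG R=WBGB D=RRYO L=GYOB
After move 6 (U'): U=RGWO F=GYYY R=GRGB B=WBWB L=WOOB
Query 1: D[3] = O
Query 2: D[0] = R
Query 3: B[2] = W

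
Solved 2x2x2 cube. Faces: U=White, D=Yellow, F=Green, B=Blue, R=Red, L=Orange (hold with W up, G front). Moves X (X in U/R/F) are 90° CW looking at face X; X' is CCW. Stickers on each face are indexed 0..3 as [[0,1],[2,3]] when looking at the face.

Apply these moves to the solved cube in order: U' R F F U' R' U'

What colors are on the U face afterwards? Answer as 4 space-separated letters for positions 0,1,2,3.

Answer: W O O W

Derivation:
After move 1 (U'): U=WWWW F=OOGG R=GGRR B=RRBB L=BBOO
After move 2 (R): R=RGRG U=WOWG F=OYGY D=YBYR B=WRWB
After move 3 (F): F=GOYY U=WOOB R=WGGG D=RRYR L=BYOB
After move 4 (F): F=YGYO U=WOBY R=OGBG D=GWYR L=BROR
After move 5 (U'): U=OYWB F=BRYO R=YGBG B=OGWB L=WROR
After move 6 (R'): R=GGYB U=OWWO F=BYYB D=GRYO B=RGWB
After move 7 (U'): U=WOOW F=WRYB R=BYYB B=GGWB L=RGOR
Query: U face = WOOW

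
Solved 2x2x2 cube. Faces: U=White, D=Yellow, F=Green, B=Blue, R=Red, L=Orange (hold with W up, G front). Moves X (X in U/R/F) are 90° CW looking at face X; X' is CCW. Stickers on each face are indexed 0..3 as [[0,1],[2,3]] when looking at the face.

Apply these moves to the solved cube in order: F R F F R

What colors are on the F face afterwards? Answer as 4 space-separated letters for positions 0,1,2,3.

After move 1 (F): F=GGGG U=WWOO R=WRWR D=RRYY L=OYOY
After move 2 (R): R=WWRR U=WGOG F=GRGY D=RBYB B=OBWB
After move 3 (F): F=GGYR U=WGYY R=OWGR D=RWYB L=OROB
After move 4 (F): F=YGRG U=WGBR R=YWYR D=GOYB L=OROW
After move 5 (R): R=YYRW U=WGBG F=YORB D=GWYO B=RBGB
Query: F face = YORB

Answer: Y O R B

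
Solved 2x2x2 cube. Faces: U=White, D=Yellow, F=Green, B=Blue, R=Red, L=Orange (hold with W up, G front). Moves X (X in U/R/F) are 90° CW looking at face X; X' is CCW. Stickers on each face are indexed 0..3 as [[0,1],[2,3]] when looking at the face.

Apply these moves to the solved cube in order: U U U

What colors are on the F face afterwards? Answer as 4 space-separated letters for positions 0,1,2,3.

Answer: O O G G

Derivation:
After move 1 (U): U=WWWW F=RRGG R=BBRR B=OOBB L=GGOO
After move 2 (U): U=WWWW F=BBGG R=OORR B=GGBB L=RROO
After move 3 (U): U=WWWW F=OOGG R=GGRR B=RRBB L=BBOO
Query: F face = OOGG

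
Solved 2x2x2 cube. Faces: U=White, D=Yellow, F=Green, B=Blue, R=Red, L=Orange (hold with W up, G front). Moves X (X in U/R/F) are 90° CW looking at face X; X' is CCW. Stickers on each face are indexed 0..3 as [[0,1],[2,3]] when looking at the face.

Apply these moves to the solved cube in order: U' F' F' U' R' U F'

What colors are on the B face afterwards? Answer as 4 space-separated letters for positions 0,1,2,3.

Answer: R R W B

Derivation:
After move 1 (U'): U=WWWW F=OOGG R=GGRR B=RRBB L=BBOO
After move 2 (F'): F=OGOG U=WWGR R=YGYR D=BOYY L=BWOW
After move 3 (F'): F=GGOO U=WWYY R=OGBR D=WWYY L=BROG
After move 4 (U'): U=WYWY F=BROO R=GGBR B=OGBB L=RROG
After move 5 (R'): R=GRGB U=WBWO F=BYOY D=WRYO B=YGWB
After move 6 (U): U=WWOB F=GROY R=YGGB B=RRWB L=BYOG
After move 7 (F'): F=RYGO U=WWYG R=RGWB D=YGYO L=BBOO
Query: B face = RRWB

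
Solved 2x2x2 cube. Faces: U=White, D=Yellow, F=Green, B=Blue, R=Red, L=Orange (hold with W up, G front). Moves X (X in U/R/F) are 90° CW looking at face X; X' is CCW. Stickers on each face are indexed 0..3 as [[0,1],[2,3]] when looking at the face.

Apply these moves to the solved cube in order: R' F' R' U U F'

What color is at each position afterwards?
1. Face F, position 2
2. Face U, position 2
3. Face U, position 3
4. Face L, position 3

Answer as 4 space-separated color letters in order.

Answer: G O G Y

Derivation:
After move 1 (R'): R=RRRR U=WBWB F=GWGW D=YGYG B=YBYB
After move 2 (F'): F=WWGG U=WBRR R=GRYR D=OOYG L=OBOW
After move 3 (R'): R=RRGY U=WYRY F=WBGR D=OWYG B=GBOB
After move 4 (U): U=RWYY F=RRGR R=GBGY B=OBOB L=WBOW
After move 5 (U): U=YRYW F=GBGR R=OBGY B=WBOB L=RROW
After move 6 (F'): F=BRGG U=YROG R=WBOY D=RWYG L=RWOY
Query 1: F[2] = G
Query 2: U[2] = O
Query 3: U[3] = G
Query 4: L[3] = Y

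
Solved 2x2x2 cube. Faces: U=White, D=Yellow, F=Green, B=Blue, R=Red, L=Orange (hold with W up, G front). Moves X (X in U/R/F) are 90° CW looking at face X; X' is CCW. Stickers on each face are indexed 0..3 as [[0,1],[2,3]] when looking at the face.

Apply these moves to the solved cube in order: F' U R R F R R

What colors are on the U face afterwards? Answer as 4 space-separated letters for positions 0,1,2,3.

After move 1 (F'): F=GGGG U=WWRR R=YRYR D=OOYY L=OWOW
After move 2 (U): U=RWRW F=YRGG R=BBYR B=OWBB L=GGOW
After move 3 (R): R=YBRB U=RRRG F=YOGY D=OBYO B=WWWB
After move 4 (R): R=RYBB U=RORY F=YBGO D=OWYW B=GWRB
After move 5 (F): F=GYOB U=ROWG R=RYYB D=BRYW L=GOOW
After move 6 (R): R=YRBY U=RYWB F=GROW D=BRYG B=GWOB
After move 7 (R): R=BYYR U=RRWW F=GROG D=BOYG B=BWYB
Query: U face = RRWW

Answer: R R W W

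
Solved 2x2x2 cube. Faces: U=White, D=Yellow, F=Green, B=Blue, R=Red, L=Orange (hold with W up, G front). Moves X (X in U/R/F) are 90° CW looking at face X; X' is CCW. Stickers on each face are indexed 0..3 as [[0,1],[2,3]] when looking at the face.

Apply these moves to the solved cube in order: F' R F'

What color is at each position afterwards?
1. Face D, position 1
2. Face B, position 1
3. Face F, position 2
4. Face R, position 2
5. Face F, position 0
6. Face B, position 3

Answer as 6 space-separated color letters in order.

After move 1 (F'): F=GGGG U=WWRR R=YRYR D=OOYY L=OWOW
After move 2 (R): R=YYRR U=WGRG F=GOGY D=OBYB B=RBWB
After move 3 (F'): F=OYGG U=WGYR R=BYOR D=WWYB L=OGOR
Query 1: D[1] = W
Query 2: B[1] = B
Query 3: F[2] = G
Query 4: R[2] = O
Query 5: F[0] = O
Query 6: B[3] = B

Answer: W B G O O B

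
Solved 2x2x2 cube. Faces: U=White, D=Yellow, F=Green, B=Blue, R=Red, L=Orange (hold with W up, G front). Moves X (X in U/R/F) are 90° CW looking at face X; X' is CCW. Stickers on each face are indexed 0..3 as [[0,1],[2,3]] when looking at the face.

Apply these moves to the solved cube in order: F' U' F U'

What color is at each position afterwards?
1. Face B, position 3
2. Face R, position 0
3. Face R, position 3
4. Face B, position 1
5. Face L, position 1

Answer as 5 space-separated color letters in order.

After move 1 (F'): F=GGGG U=WWRR R=YRYR D=OOYY L=OWOW
After move 2 (U'): U=WRWR F=OWGG R=GGYR B=YRBB L=BBOW
After move 3 (F): F=GOGW U=WRWB R=WGRR D=YGYY L=BOOO
After move 4 (U'): U=RBWW F=BOGW R=GORR B=WGBB L=YROO
Query 1: B[3] = B
Query 2: R[0] = G
Query 3: R[3] = R
Query 4: B[1] = G
Query 5: L[1] = R

Answer: B G R G R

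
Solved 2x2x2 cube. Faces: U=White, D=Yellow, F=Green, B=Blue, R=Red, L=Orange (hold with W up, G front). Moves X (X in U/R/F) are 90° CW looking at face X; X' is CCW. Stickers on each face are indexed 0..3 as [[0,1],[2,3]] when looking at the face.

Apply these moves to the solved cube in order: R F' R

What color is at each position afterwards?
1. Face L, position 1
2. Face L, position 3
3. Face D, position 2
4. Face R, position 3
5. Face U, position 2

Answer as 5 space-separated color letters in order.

After move 1 (R): R=RRRR U=WGWG F=GYGY D=YBYB B=WBWB
After move 2 (F'): F=YYGG U=WGRR R=BRYR D=OOYB L=OGOW
After move 3 (R): R=YBRR U=WYRG F=YOGB D=OWYW B=RBGB
Query 1: L[1] = G
Query 2: L[3] = W
Query 3: D[2] = Y
Query 4: R[3] = R
Query 5: U[2] = R

Answer: G W Y R R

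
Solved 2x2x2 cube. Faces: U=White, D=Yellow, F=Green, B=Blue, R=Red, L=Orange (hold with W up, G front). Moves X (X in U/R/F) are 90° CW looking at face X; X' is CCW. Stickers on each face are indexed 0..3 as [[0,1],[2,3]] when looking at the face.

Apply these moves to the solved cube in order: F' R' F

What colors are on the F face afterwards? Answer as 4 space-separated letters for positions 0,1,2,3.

After move 1 (F'): F=GGGG U=WWRR R=YRYR D=OOYY L=OWOW
After move 2 (R'): R=RRYY U=WBRB F=GWGR D=OGYG B=YBOB
After move 3 (F): F=GGRW U=WBWW R=RRBY D=YRYG L=OOOG
Query: F face = GGRW

Answer: G G R W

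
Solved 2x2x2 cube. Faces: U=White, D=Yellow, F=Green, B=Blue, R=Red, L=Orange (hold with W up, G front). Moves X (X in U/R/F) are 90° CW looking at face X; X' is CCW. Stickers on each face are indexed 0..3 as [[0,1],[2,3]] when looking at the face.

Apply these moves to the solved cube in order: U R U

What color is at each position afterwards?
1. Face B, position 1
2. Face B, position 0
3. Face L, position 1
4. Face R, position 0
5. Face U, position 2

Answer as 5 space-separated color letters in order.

After move 1 (U): U=WWWW F=RRGG R=BBRR B=OOBB L=GGOO
After move 2 (R): R=RBRB U=WRWG F=RYGY D=YBYO B=WOWB
After move 3 (U): U=WWGR F=RBGY R=WORB B=GGWB L=RYOO
Query 1: B[1] = G
Query 2: B[0] = G
Query 3: L[1] = Y
Query 4: R[0] = W
Query 5: U[2] = G

Answer: G G Y W G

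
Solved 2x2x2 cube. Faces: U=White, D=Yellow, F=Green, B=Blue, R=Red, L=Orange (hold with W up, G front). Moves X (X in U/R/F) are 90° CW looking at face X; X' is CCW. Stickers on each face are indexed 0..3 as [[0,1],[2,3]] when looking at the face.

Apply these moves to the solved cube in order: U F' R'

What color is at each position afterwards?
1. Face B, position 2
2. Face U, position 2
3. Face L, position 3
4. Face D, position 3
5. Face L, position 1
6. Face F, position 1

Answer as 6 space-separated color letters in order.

Answer: O B W G W W

Derivation:
After move 1 (U): U=WWWW F=RRGG R=BBRR B=OOBB L=GGOO
After move 2 (F'): F=RGRG U=WWBR R=YBYR D=GOYY L=GWOW
After move 3 (R'): R=BRYY U=WBBO F=RWRR D=GGYG B=YOOB
Query 1: B[2] = O
Query 2: U[2] = B
Query 3: L[3] = W
Query 4: D[3] = G
Query 5: L[1] = W
Query 6: F[1] = W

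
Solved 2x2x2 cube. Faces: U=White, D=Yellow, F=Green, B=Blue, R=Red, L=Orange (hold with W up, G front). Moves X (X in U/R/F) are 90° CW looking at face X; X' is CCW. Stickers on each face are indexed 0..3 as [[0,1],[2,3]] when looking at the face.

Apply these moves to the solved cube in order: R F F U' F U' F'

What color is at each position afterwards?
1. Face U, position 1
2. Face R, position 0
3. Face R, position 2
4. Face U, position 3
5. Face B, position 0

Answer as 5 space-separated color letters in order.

Answer: B Y O B W

Derivation:
After move 1 (R): R=RRRR U=WGWG F=GYGY D=YBYB B=WBWB
After move 2 (F): F=GGYY U=WGOO R=WRGR D=RRYB L=OYOB
After move 3 (F): F=YGYG U=WGBY R=OROR D=GWYB L=OROR
After move 4 (U'): U=GYWB F=ORYG R=YGOR B=ORWB L=WBOR
After move 5 (F): F=YOGR U=GYRB R=WGBR D=OYYB L=WGOW
After move 6 (U'): U=YBGR F=WGGR R=YOBR B=WGWB L=OROW
After move 7 (F'): F=GRWG U=YBYB R=YOOR D=RWYB L=OROG
Query 1: U[1] = B
Query 2: R[0] = Y
Query 3: R[2] = O
Query 4: U[3] = B
Query 5: B[0] = W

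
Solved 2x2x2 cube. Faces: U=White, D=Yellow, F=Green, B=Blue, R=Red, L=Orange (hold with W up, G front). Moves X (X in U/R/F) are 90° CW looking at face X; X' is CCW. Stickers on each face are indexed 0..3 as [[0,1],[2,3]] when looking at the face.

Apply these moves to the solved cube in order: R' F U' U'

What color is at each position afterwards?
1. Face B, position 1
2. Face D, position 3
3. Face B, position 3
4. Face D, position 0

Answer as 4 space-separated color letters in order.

After move 1 (R'): R=RRRR U=WBWB F=GWGW D=YGYG B=YBYB
After move 2 (F): F=GGWW U=WBOO R=WRBR D=RRYG L=OYOG
After move 3 (U'): U=BOWO F=OYWW R=GGBR B=WRYB L=YBOG
After move 4 (U'): U=OOBW F=YBWW R=OYBR B=GGYB L=WROG
Query 1: B[1] = G
Query 2: D[3] = G
Query 3: B[3] = B
Query 4: D[0] = R

Answer: G G B R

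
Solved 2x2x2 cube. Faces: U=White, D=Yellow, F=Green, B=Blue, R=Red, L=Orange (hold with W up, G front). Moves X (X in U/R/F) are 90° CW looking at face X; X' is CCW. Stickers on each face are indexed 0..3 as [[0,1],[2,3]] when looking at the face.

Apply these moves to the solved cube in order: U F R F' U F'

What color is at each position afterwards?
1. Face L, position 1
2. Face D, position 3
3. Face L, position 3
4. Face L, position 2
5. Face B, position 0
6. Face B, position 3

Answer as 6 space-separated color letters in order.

Answer: R O R O G B

Derivation:
After move 1 (U): U=WWWW F=RRGG R=BBRR B=OOBB L=GGOO
After move 2 (F): F=GRGR U=WWOG R=WBWR D=RBYY L=GYOY
After move 3 (R): R=WWRB U=WROR F=GBGY D=RBYO B=GOWB
After move 4 (F'): F=BYGG U=WRWR R=BWRB D=YYYO L=GROO
After move 5 (U): U=WWRR F=BWGG R=GORB B=GRWB L=BYOO
After move 6 (F'): F=WGBG U=WWGR R=YOYB D=YOYO L=BROR
Query 1: L[1] = R
Query 2: D[3] = O
Query 3: L[3] = R
Query 4: L[2] = O
Query 5: B[0] = G
Query 6: B[3] = B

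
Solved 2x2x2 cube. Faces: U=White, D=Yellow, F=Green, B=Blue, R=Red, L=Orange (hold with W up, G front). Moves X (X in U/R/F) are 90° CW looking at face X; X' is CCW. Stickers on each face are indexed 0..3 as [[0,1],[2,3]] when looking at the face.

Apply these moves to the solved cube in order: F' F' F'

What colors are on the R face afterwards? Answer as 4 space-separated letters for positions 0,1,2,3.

Answer: W R W R

Derivation:
After move 1 (F'): F=GGGG U=WWRR R=YRYR D=OOYY L=OWOW
After move 2 (F'): F=GGGG U=WWYY R=OROR D=WWYY L=OROR
After move 3 (F'): F=GGGG U=WWOO R=WRWR D=RRYY L=OYOY
Query: R face = WRWR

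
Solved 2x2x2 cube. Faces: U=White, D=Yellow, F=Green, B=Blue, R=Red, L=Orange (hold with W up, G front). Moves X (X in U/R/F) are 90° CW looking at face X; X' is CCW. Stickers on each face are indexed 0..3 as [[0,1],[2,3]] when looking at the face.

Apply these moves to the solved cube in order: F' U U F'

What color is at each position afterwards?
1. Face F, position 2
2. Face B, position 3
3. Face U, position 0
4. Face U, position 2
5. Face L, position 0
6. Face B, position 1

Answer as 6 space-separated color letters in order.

Answer: B B R O Y G

Derivation:
After move 1 (F'): F=GGGG U=WWRR R=YRYR D=OOYY L=OWOW
After move 2 (U): U=RWRW F=YRGG R=BBYR B=OWBB L=GGOW
After move 3 (U): U=RRWW F=BBGG R=OWYR B=GGBB L=YROW
After move 4 (F'): F=BGBG U=RROY R=OWOR D=RWYY L=YWOW
Query 1: F[2] = B
Query 2: B[3] = B
Query 3: U[0] = R
Query 4: U[2] = O
Query 5: L[0] = Y
Query 6: B[1] = G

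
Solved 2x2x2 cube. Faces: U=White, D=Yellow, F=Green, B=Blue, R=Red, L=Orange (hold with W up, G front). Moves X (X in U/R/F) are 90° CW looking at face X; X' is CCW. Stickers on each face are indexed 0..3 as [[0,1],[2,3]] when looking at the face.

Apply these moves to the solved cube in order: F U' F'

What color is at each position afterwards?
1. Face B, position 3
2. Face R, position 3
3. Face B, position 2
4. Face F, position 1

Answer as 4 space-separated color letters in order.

Answer: B R B G

Derivation:
After move 1 (F): F=GGGG U=WWOO R=WRWR D=RRYY L=OYOY
After move 2 (U'): U=WOWO F=OYGG R=GGWR B=WRBB L=BBOY
After move 3 (F'): F=YGOG U=WOGW R=RGRR D=BYYY L=BOOW
Query 1: B[3] = B
Query 2: R[3] = R
Query 3: B[2] = B
Query 4: F[1] = G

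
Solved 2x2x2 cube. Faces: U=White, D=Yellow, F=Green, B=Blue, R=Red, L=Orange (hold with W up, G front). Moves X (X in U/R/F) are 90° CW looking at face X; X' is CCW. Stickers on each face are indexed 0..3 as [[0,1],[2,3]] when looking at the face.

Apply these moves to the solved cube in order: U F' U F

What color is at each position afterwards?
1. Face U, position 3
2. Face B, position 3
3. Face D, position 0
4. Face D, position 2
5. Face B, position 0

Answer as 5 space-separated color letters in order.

After move 1 (U): U=WWWW F=RRGG R=BBRR B=OOBB L=GGOO
After move 2 (F'): F=RGRG U=WWBR R=YBYR D=GOYY L=GWOW
After move 3 (U): U=BWRW F=YBRG R=OOYR B=GWBB L=RGOW
After move 4 (F): F=RYGB U=BWWG R=ROWR D=YOYY L=RGOO
Query 1: U[3] = G
Query 2: B[3] = B
Query 3: D[0] = Y
Query 4: D[2] = Y
Query 5: B[0] = G

Answer: G B Y Y G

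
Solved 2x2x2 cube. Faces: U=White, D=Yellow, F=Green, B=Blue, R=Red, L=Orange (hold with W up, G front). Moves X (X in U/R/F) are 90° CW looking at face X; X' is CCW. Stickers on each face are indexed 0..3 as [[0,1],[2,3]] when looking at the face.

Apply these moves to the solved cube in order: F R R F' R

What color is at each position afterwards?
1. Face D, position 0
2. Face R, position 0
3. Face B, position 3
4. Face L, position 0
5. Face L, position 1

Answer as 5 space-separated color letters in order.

Answer: Y R B O Y

Derivation:
After move 1 (F): F=GGGG U=WWOO R=WRWR D=RRYY L=OYOY
After move 2 (R): R=WWRR U=WGOG F=GRGY D=RBYB B=OBWB
After move 3 (R): R=RWRW U=WROY F=GBGB D=RWYO B=GBGB
After move 4 (F'): F=BBGG U=WRRR R=WWRW D=YYYO L=OYOO
After move 5 (R): R=RWWW U=WBRG F=BYGO D=YGYG B=RBRB
Query 1: D[0] = Y
Query 2: R[0] = R
Query 3: B[3] = B
Query 4: L[0] = O
Query 5: L[1] = Y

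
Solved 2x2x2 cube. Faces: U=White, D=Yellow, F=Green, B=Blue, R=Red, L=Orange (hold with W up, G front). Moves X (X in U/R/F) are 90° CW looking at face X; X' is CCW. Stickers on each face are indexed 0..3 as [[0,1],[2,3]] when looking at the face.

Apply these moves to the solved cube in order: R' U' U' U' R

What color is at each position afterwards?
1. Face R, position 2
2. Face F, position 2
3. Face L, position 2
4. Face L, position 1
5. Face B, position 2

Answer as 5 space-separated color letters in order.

Answer: R G O W W

Derivation:
After move 1 (R'): R=RRRR U=WBWB F=GWGW D=YGYG B=YBYB
After move 2 (U'): U=BBWW F=OOGW R=GWRR B=RRYB L=YBOO
After move 3 (U'): U=BWBW F=YBGW R=OORR B=GWYB L=RROO
After move 4 (U'): U=WWBB F=RRGW R=YBRR B=OOYB L=GWOO
After move 5 (R): R=RYRB U=WRBW F=RGGG D=YYYO B=BOWB
Query 1: R[2] = R
Query 2: F[2] = G
Query 3: L[2] = O
Query 4: L[1] = W
Query 5: B[2] = W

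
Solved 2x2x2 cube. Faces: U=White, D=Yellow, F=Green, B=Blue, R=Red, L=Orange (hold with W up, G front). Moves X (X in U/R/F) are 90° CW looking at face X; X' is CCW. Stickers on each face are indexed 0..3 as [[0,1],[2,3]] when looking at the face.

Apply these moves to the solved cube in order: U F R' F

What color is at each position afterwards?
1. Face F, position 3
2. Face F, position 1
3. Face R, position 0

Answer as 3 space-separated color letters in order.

After move 1 (U): U=WWWW F=RRGG R=BBRR B=OOBB L=GGOO
After move 2 (F): F=GRGR U=WWOG R=WBWR D=RBYY L=GYOY
After move 3 (R'): R=BRWW U=WBOO F=GWGG D=RRYR B=YOBB
After move 4 (F): F=GGGW U=WBYY R=OROW D=WBYR L=GROR
Query 1: F[3] = W
Query 2: F[1] = G
Query 3: R[0] = O

Answer: W G O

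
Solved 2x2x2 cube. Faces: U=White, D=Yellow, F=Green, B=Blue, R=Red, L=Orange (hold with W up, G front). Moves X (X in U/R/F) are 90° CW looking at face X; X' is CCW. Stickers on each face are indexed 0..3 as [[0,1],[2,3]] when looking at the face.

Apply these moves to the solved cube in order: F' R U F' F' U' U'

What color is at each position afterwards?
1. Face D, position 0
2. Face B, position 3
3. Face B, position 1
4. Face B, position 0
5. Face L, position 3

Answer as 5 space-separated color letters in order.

After move 1 (F'): F=GGGG U=WWRR R=YRYR D=OOYY L=OWOW
After move 2 (R): R=YYRR U=WGRG F=GOGY D=OBYB B=RBWB
After move 3 (U): U=RWGG F=YYGY R=RBRR B=OWWB L=GOOW
After move 4 (F'): F=YYYG U=RWRR R=BBOR D=OWYB L=GGOG
After move 5 (F'): F=YGYY U=RWBO R=WBOR D=GGYB L=GROR
After move 6 (U'): U=WORB F=GRYY R=YGOR B=WBWB L=OWOR
After move 7 (U'): U=OBWR F=OWYY R=GROR B=YGWB L=WBOR
Query 1: D[0] = G
Query 2: B[3] = B
Query 3: B[1] = G
Query 4: B[0] = Y
Query 5: L[3] = R

Answer: G B G Y R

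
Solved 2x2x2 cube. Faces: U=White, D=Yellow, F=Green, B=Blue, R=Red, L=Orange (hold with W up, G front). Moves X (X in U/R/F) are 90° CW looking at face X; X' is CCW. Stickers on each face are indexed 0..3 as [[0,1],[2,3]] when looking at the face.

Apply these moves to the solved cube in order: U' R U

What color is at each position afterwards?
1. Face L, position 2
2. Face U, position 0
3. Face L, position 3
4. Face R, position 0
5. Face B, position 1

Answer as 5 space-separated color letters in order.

After move 1 (U'): U=WWWW F=OOGG R=GGRR B=RRBB L=BBOO
After move 2 (R): R=RGRG U=WOWG F=OYGY D=YBYR B=WRWB
After move 3 (U): U=WWGO F=RGGY R=WRRG B=BBWB L=OYOO
Query 1: L[2] = O
Query 2: U[0] = W
Query 3: L[3] = O
Query 4: R[0] = W
Query 5: B[1] = B

Answer: O W O W B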